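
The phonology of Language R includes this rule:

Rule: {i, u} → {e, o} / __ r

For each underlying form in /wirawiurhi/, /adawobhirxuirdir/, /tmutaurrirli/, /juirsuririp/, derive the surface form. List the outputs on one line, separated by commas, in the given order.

/wirawiurhi/: /i/ is a high vowel immediately before /r/, so it lowers to [e]. /u/ is a high vowel immediately before /r/, so it lowers to [o]. → [werawiorhi].
/adawobhirxuirdir/: /i/ is a high vowel immediately before /r/, so it lowers to [e]. /i/ is a high vowel immediately before /r/, so it lowers to [e]. /i/ is a high vowel immediately before /r/, so it lowers to [e]. → [adawobherxuerder].
/tmutaurrirli/: /u/ is a high vowel immediately before /r/, so it lowers to [o]. /i/ is a high vowel immediately before /r/, so it lowers to [e]. → [tmutaorrerli].
/juirsuririp/: /i/ is a high vowel immediately before /r/, so it lowers to [e]. /u/ is a high vowel immediately before /r/, so it lowers to [o]. /i/ is a high vowel immediately before /r/, so it lowers to [e]. → [juersorerip].

werawiorhi, adawobherxuerder, tmutaorrerli, juersorerip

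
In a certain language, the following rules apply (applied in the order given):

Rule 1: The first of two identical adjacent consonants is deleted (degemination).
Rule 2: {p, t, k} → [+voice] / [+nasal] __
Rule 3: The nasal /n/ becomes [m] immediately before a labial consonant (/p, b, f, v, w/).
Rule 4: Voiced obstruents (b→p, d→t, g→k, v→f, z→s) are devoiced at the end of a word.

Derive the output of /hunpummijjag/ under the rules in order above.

humbumijak

Rule 1 (degemination): /mm/ is a geminate; the first /m/ deletes. /jj/ is a geminate; the first /j/ deletes. /hunpummijjag/ → hunpumijag.
Rule 2 (post-nasal voicing): /p/ is a voiceless stop immediately after the nasal /n/, so it voices to [b]. /hunpumijag/ → hunbumijag.
Rule 3 (nasal place assimilation): /n/ precedes the labial consonant /b/, so it assimilates in place to [m]. /hunbumijag/ → humbumijag.
Rule 4 (final devoicing): /g/ is a voiced obstruent in word-final position, so it devoices to [k]. /humbumijag/ → humbumijak.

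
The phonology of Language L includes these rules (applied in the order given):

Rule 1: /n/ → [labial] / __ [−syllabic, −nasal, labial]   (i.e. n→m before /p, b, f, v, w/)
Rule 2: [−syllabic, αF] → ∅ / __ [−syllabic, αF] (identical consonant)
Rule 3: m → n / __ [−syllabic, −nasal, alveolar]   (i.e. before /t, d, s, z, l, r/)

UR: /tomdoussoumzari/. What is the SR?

tondousounzari

Rule 1 (nasal place assimilation): no segment meets the environment; /tomdoussoumzari/ is unchanged.
Rule 2 (degemination): /ss/ is a geminate; the first /s/ deletes. /tomdoussoumzari/ → tomdousoumzari.
Rule 3 (nasal place assimilation): /m/ precedes the alveolar consonant /d/, so it assimilates in place to [n]. /m/ precedes the alveolar consonant /z/, so it assimilates in place to [n]. /tomdousoumzari/ → tondousounzari.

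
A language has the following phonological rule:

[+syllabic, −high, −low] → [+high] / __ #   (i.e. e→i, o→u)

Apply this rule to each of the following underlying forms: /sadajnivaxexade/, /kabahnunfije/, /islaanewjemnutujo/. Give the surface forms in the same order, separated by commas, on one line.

sadajnivaxexadi, kabahnunfiji, islaanewjemnutuju

/sadajnivaxexade/: /e/ is a mid vowel in word-final position, so it raises to [i]. → [sadajnivaxexadi].
/kabahnunfije/: /e/ is a mid vowel in word-final position, so it raises to [i]. → [kabahnunfiji].
/islaanewjemnutujo/: /o/ is a mid vowel in word-final position, so it raises to [u]. → [islaanewjemnutuju].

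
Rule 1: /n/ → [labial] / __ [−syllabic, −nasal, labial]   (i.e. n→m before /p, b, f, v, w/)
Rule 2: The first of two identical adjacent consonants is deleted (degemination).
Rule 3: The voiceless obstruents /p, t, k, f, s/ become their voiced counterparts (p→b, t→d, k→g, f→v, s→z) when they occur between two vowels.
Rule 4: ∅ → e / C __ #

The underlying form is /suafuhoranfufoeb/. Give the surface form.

Rule 1 (nasal place assimilation): /n/ precedes the labial consonant /f/, so it assimilates in place to [m]. /suafuhoranfufoeb/ → suafuhoramfufoeb.
Rule 2 (degemination): no segment meets the environment; /suafuhoramfufoeb/ is unchanged.
Rule 3 (intervocalic voicing): /f/ is a voiceless obstruent between vowels /a/ and /u/, so it voices to [v]. /f/ is a voiceless obstruent between vowels /u/ and /o/, so it voices to [v]. /suafuhoramfufoeb/ → suavuhoramfuvoeb.
Rule 4 (final e-epenthesis): the form ends in the consonant /b/, so [e] is inserted word-finally. /suavuhoramfuvoeb/ → suavuhoramfuvoebe.

suavuhoramfuvoebe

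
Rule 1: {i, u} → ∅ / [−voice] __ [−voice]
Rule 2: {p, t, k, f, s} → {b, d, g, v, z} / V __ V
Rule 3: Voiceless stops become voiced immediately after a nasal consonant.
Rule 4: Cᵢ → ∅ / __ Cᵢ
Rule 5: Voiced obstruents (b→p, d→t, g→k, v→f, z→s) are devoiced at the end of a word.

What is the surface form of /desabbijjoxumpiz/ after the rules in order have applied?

Rule 1 (high vowel syncope): no segment meets the environment; /desabbijjoxumpiz/ is unchanged.
Rule 2 (intervocalic voicing): /s/ is a voiceless obstruent between vowels /e/ and /a/, so it voices to [z]. /desabbijjoxumpiz/ → dezabbijjoxumpiz.
Rule 3 (post-nasal voicing): /p/ is a voiceless stop immediately after the nasal /m/, so it voices to [b]. /dezabbijjoxumpiz/ → dezabbijjoxumbiz.
Rule 4 (degemination): /bb/ is a geminate; the first /b/ deletes. /jj/ is a geminate; the first /j/ deletes. /dezabbijjoxumbiz/ → dezabijoxumbiz.
Rule 5 (final devoicing): /z/ is a voiced obstruent in word-final position, so it devoices to [s]. /dezabijoxumbiz/ → dezabijoxumbis.

dezabijoxumbis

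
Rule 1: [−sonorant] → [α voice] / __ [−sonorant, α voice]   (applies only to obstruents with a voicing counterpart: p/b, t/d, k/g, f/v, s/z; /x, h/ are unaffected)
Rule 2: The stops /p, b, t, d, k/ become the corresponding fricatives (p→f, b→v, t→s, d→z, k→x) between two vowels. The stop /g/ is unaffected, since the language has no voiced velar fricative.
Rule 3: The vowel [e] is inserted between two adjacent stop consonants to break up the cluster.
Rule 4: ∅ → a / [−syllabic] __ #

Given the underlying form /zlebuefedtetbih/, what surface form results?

Rule 1 (regressive voicing assimilation): /d/ precedes the voiceless obstruent /t/, so it devoices to [t] by assimilation. /t/ precedes the voiced obstruent /b/, so it voices to [d] by assimilation. /zlebuefedtetbih/ → zlebuefettedbih.
Rule 2 (intervocalic spirantization): /b/ is a stop between vowels /e/ and /u/, so it spirantizes to the fricative [v]. /zlebuefettedbih/ → zlevuefettedbih.
Rule 3 (stop-cluster e-epenthesis): /t/ and /t/ form a stop–stop cluster, so [e] is inserted between them. /d/ and /b/ form a stop–stop cluster, so [e] is inserted between them. /zlevuefettedbih/ → zlevuefetetedebih.
Rule 4 (final a-epenthesis): the form ends in the consonant /h/, so [a] is inserted word-finally. /zlevuefetetedebih/ → zlevuefetetedebiha.

zlevuefetetedebiha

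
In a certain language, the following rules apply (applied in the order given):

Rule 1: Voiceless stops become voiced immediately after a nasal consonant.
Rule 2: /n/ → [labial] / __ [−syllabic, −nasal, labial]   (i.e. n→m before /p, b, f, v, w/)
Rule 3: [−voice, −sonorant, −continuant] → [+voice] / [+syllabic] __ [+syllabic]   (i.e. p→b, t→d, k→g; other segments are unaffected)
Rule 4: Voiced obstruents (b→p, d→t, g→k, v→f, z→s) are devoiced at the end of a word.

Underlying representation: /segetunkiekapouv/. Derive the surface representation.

Rule 1 (post-nasal voicing): /k/ is a voiceless stop immediately after the nasal /n/, so it voices to [g]. /segetunkiekapouv/ → segetungiekapouv.
Rule 2 (nasal place assimilation): no segment meets the environment; /segetungiekapouv/ is unchanged.
Rule 3 (intervocalic voicing): /t/ is a voiceless stop between vowels /e/ and /u/, so it voices to [d]. /k/ is a voiceless stop between vowels /e/ and /a/, so it voices to [g]. /p/ is a voiceless stop between vowels /a/ and /o/, so it voices to [b]. /segetungiekapouv/ → segedungiegabouv.
Rule 4 (final devoicing): /v/ is a voiced obstruent in word-final position, so it devoices to [f]. /segedungiegabouv/ → segedungiegabouf.

segedungiegabouf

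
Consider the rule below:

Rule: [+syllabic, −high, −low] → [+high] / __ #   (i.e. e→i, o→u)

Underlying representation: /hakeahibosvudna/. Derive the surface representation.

No segment of /hakeahibosvudna/ meets the structural description of the rule, so the form surfaces unchanged.

hakeahibosvudna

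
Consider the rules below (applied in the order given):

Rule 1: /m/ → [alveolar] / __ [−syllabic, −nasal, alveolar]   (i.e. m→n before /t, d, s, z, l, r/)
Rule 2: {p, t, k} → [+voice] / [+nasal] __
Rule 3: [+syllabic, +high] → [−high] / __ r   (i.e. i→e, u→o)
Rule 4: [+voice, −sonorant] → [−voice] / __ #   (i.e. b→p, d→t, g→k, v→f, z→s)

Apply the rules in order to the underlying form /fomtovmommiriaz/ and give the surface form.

Rule 1 (nasal place assimilation): /m/ precedes the alveolar consonant /t/, so it assimilates in place to [n]. /fomtovmommiriaz/ → fontovmommiriaz.
Rule 2 (post-nasal voicing): /t/ is a voiceless stop immediately after the nasal /n/, so it voices to [d]. /fontovmommiriaz/ → fondovmommiriaz.
Rule 3 (pre-rhotic lowering): /i/ is a high vowel immediately before /r/, so it lowers to [e]. /fondovmommiriaz/ → fondovmommeriaz.
Rule 4 (final devoicing): /z/ is a voiced obstruent in word-final position, so it devoices to [s]. /fondovmommeriaz/ → fondovmommerias.

fondovmommerias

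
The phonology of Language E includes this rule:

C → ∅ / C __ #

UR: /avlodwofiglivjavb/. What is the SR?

avlodwofiglivjav

/b/ is the second consonant of a word-final cluster /vb/, so it deletes.
The other instances of /v/, /l/, /d/, /w/, /f/, /g/, /j/ do not occur in the required environment and remain unchanged.
Surface form: [avlodwofiglivjav].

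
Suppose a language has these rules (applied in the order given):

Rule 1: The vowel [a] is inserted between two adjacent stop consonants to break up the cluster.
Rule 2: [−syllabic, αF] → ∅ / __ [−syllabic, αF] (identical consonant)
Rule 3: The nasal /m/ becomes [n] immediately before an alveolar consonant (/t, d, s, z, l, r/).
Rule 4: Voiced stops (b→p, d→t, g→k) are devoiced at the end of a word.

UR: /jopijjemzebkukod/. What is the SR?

jopijenzebakukot

Rule 1 (stop-cluster a-epenthesis): /b/ and /k/ form a stop–stop cluster, so [a] is inserted between them. /jopijjemzebkukod/ → jopijjemzebakukod.
Rule 2 (degemination): /jj/ is a geminate; the first /j/ deletes. /jopijjemzebakukod/ → jopijemzebakukod.
Rule 3 (nasal place assimilation): /m/ precedes the alveolar consonant /z/, so it assimilates in place to [n]. /jopijemzebakukod/ → jopijenzebakukod.
Rule 4 (final devoicing): /d/ is a voiced stop in word-final position, so it devoices to [t]. /jopijenzebakukod/ → jopijenzebakukot.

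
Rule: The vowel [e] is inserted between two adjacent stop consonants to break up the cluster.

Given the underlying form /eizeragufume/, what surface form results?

eizeragufume

No segment of /eizeragufume/ meets the structural description of the rule, so the form surfaces unchanged.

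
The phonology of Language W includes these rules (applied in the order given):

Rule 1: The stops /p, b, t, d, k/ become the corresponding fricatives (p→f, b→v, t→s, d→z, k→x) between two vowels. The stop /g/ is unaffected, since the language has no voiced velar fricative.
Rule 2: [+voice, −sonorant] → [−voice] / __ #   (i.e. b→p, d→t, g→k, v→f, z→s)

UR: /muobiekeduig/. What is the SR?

Rule 1 (intervocalic spirantization): /b/ is a stop between vowels /o/ and /i/, so it spirantizes to the fricative [v]. /k/ is a stop between vowels /e/ and /e/, so it spirantizes to the fricative [x]. /d/ is a stop between vowels /e/ and /u/, so it spirantizes to the fricative [z]. /muobiekeduig/ → muoviexezuig.
Rule 2 (final devoicing): /g/ is a voiced obstruent in word-final position, so it devoices to [k]. /muoviexezuig/ → muoviexezuik.

muoviexezuik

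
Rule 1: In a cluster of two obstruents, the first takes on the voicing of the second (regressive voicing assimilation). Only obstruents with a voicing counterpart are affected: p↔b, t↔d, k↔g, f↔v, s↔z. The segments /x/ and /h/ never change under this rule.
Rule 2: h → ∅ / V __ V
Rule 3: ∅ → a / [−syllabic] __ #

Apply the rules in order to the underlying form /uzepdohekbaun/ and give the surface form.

uzebdoegbauna

Rule 1 (regressive voicing assimilation): /p/ precedes the voiced obstruent /d/, so it voices to [b] by assimilation. /k/ precedes the voiced obstruent /b/, so it voices to [g] by assimilation. /uzepdohekbaun/ → uzebdohegbaun.
Rule 2 (intervocalic h-deletion): /h/ occurs between vowels /o/ and /e/, so it deletes. /uzebdohegbaun/ → uzebdoegbaun.
Rule 3 (final a-epenthesis): the form ends in the consonant /n/, so [a] is inserted word-finally. /uzebdoegbaun/ → uzebdoegbauna.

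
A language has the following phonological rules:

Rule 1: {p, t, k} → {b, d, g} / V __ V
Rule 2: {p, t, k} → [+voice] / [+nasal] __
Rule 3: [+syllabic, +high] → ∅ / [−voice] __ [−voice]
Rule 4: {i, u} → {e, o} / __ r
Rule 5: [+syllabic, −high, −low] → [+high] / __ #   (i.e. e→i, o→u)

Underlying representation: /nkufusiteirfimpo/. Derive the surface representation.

Rule 1 (intervocalic voicing): /t/ is a voiceless stop between vowels /i/ and /e/, so it voices to [d]. /nkufusiteirfimpo/ → nkufusideirfimpo.
Rule 2 (post-nasal voicing): /k/ is a voiceless stop immediately after the nasal /n/, so it voices to [g]. /p/ is a voiceless stop immediately after the nasal /m/, so it voices to [b]. /nkufusideirfimpo/ → ngufusideirfimbo.
Rule 3 (high vowel syncope): /u/ is a high vowel flanked by voiceless consonants /f/ and /s/, so it deletes. /ngufusideirfimbo/ → ngufsideirfimbo.
Rule 4 (pre-rhotic lowering): /i/ is a high vowel immediately before /r/, so it lowers to [e]. /ngufsideirfimbo/ → ngufsideerfimbo.
Rule 5 (final vowel raising): /o/ is a mid vowel in word-final position, so it raises to [u]. /ngufsideerfimbo/ → ngufsideerfimbu.

ngufsideerfimbu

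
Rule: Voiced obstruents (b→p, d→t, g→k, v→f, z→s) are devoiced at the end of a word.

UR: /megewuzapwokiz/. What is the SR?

Scanning /megewuzapwokiz/: /g/ at position 3 is not in the conditioning environment; /z/ at position 7 is not in the conditioning environment; /z/ is a voiced obstruent in word-final position, so it devoices to [s].
Result: [megewuzapwokis].

megewuzapwokis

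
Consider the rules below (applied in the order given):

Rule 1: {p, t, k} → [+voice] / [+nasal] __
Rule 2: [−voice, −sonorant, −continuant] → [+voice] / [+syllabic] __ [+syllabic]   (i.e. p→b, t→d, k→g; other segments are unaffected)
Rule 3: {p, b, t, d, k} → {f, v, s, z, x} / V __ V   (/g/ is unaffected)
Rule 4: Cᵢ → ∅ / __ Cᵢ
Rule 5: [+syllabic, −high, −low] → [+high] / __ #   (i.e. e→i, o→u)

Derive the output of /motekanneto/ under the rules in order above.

Rule 1 (post-nasal voicing): no segment meets the environment; /motekanneto/ is unchanged.
Rule 2 (intervocalic voicing): /t/ is a voiceless stop between vowels /o/ and /e/, so it voices to [d]. /k/ is a voiceless stop between vowels /e/ and /a/, so it voices to [g]. /t/ is a voiceless stop between vowels /e/ and /o/, so it voices to [d]. /motekanneto/ → modegannedo.
Rule 3 (intervocalic spirantization): /d/ is a stop between vowels /o/ and /e/, so it spirantizes to the fricative [z]. /d/ is a stop between vowels /e/ and /o/, so it spirantizes to the fricative [z]. /modegannedo/ → mozegannezo.
Rule 4 (degemination): /nn/ is a geminate; the first /n/ deletes. /mozegannezo/ → mozeganezo.
Rule 5 (final vowel raising): /o/ is a mid vowel in word-final position, so it raises to [u]. /mozeganezo/ → mozeganezu.

mozeganezu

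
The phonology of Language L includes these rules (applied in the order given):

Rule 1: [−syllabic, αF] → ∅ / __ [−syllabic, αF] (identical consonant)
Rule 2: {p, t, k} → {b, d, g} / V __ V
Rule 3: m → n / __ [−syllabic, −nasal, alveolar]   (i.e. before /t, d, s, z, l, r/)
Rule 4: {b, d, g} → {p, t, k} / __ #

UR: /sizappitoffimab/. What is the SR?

Rule 1 (degemination): /pp/ is a geminate; the first /p/ deletes. /ff/ is a geminate; the first /f/ deletes. /sizappitoffimab/ → sizapitofimab.
Rule 2 (intervocalic voicing): /p/ is a voiceless stop between vowels /a/ and /i/, so it voices to [b]. /t/ is a voiceless stop between vowels /i/ and /o/, so it voices to [d]. /sizapitofimab/ → sizabidofimab.
Rule 3 (nasal place assimilation): no segment meets the environment; /sizabidofimab/ is unchanged.
Rule 4 (final devoicing): /b/ is a voiced stop in word-final position, so it devoices to [p]. /sizabidofimab/ → sizabidofimap.

sizabidofimap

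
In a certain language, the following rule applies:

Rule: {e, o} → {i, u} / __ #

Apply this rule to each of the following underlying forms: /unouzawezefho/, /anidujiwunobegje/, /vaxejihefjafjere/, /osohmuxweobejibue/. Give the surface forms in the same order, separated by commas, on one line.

/unouzawezefho/: /o/ is a mid vowel in word-final position, so it raises to [u]. → [unouzawezefhu].
/anidujiwunobegje/: /e/ is a mid vowel in word-final position, so it raises to [i]. → [anidujiwunobegji].
/vaxejihefjafjere/: /e/ is a mid vowel in word-final position, so it raises to [i]. → [vaxejihefjafjeri].
/osohmuxweobejibue/: /e/ is a mid vowel in word-final position, so it raises to [i]. → [osohmuxweobejibui].

unouzawezefhu, anidujiwunobegji, vaxejihefjafjeri, osohmuxweobejibui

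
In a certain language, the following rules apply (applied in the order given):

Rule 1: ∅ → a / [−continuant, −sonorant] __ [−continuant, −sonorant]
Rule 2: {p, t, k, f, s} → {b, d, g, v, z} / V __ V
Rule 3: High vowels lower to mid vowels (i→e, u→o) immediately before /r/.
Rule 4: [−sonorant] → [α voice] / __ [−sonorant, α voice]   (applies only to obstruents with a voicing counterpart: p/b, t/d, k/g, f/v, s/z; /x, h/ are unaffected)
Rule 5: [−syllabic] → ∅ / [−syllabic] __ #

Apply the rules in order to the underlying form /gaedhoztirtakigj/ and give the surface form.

Rule 1 (stop-cluster a-epenthesis): no segment meets the environment; /gaedhoztirtakigj/ is unchanged.
Rule 2 (intervocalic voicing): /k/ is a voiceless obstruent between vowels /a/ and /i/, so it voices to [g]. /gaedhoztirtakigj/ → gaedhoztirtagigj.
Rule 3 (pre-rhotic lowering): /i/ is a high vowel immediately before /r/, so it lowers to [e]. /gaedhoztirtagigj/ → gaedhoztertagigj.
Rule 4 (regressive voicing assimilation): /d/ precedes the voiceless obstruent /h/, so it devoices to [t] by assimilation. /z/ precedes the voiceless obstruent /t/, so it devoices to [s] by assimilation. /gaedhoztertagigj/ → gaethostertagigj.
Rule 5 (final cluster simplification): /j/ is the second consonant of a word-final cluster /gj/, so it deletes. /gaethostertagigj/ → gaethostertagig.

gaethostertagig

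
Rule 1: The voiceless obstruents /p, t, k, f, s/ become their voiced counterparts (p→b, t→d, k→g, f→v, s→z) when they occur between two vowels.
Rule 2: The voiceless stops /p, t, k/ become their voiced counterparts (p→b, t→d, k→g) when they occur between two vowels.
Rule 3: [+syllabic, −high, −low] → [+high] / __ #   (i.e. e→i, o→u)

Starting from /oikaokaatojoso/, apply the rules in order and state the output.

oigaogaadojozu

Rule 1 (intervocalic voicing): /k/ is a voiceless obstruent between vowels /i/ and /a/, so it voices to [g]. /k/ is a voiceless obstruent between vowels /o/ and /a/, so it voices to [g]. /t/ is a voiceless obstruent between vowels /a/ and /o/, so it voices to [d]. /s/ is a voiceless obstruent between vowels /o/ and /o/, so it voices to [z]. /oikaokaatojoso/ → oigaogaadojozo.
Rule 2 (intervocalic voicing): no segment meets the environment; /oigaogaadojozo/ is unchanged.
Rule 3 (final vowel raising): /o/ is a mid vowel in word-final position, so it raises to [u]. /oigaogaadojozo/ → oigaogaadojozu.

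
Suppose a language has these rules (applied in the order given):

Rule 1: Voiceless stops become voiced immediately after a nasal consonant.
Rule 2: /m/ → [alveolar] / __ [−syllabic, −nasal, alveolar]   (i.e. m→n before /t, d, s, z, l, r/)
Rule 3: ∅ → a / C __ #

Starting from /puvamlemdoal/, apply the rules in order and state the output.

puvanlendoala

Rule 1 (post-nasal voicing): no segment meets the environment; /puvamlemdoal/ is unchanged.
Rule 2 (nasal place assimilation): /m/ precedes the alveolar consonant /l/, so it assimilates in place to [n]. /m/ precedes the alveolar consonant /d/, so it assimilates in place to [n]. /puvamlemdoal/ → puvanlendoal.
Rule 3 (final a-epenthesis): the form ends in the consonant /l/, so [a] is inserted word-finally. /puvanlendoal/ → puvanlendoala.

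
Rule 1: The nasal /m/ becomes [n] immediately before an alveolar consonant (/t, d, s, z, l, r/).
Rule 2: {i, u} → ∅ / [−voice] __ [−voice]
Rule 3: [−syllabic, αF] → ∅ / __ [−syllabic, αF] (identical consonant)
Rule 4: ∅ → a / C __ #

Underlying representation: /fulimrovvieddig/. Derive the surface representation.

Rule 1 (nasal place assimilation): /m/ precedes the alveolar consonant /r/, so it assimilates in place to [n]. /fulimrovvieddig/ → fulinrovvieddig.
Rule 2 (high vowel syncope): no segment meets the environment; /fulinrovvieddig/ is unchanged.
Rule 3 (degemination): /vv/ is a geminate; the first /v/ deletes. /dd/ is a geminate; the first /d/ deletes. /fulinrovvieddig/ → fulinroviedig.
Rule 4 (final a-epenthesis): the form ends in the consonant /g/, so [a] is inserted word-finally. /fulinroviedig/ → fulinroviediga.

fulinroviediga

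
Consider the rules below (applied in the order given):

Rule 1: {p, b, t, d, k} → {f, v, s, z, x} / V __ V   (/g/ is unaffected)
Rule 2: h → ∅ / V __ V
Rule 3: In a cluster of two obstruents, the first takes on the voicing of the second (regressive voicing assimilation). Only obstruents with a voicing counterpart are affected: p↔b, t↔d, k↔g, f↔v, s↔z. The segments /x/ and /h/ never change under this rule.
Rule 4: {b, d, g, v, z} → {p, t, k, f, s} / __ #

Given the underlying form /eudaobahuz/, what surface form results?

Rule 1 (intervocalic spirantization): /d/ is a stop between vowels /u/ and /a/, so it spirantizes to the fricative [z]. /b/ is a stop between vowels /o/ and /a/, so it spirantizes to the fricative [v]. /eudaobahuz/ → euzaovahuz.
Rule 2 (intervocalic h-deletion): /h/ occurs between vowels /a/ and /u/, so it deletes. /euzaovahuz/ → euzaovauz.
Rule 3 (regressive voicing assimilation): no segment meets the environment; /euzaovauz/ is unchanged.
Rule 4 (final devoicing): /z/ is a voiced obstruent in word-final position, so it devoices to [s]. /euzaovauz/ → euzaovaus.

euzaovaus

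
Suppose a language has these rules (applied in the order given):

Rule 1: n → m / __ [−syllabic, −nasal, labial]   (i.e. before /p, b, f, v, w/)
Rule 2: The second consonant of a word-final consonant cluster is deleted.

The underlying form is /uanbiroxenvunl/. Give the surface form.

Rule 1 (nasal place assimilation): /n/ precedes the labial consonant /b/, so it assimilates in place to [m]. /n/ precedes the labial consonant /v/, so it assimilates in place to [m]. /uanbiroxenvunl/ → uambiroxemvunl.
Rule 2 (final cluster simplification): /l/ is the second consonant of a word-final cluster /nl/, so it deletes. /uambiroxemvunl/ → uambiroxemvun.

uambiroxemvun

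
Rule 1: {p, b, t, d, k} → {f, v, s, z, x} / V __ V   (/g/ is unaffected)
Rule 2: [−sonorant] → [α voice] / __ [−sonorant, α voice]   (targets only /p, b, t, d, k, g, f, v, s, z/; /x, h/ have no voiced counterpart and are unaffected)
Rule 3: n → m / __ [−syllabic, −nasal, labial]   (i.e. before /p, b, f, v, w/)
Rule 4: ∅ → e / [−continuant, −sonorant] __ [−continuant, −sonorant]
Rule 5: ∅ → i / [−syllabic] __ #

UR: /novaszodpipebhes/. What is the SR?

novazzotepifephesi

Rule 1 (intervocalic spirantization): /p/ is a stop between vowels /i/ and /e/, so it spirantizes to the fricative [f]. /novaszodpipebhes/ → novaszodpifebhes.
Rule 2 (regressive voicing assimilation): /s/ precedes the voiced obstruent /z/, so it voices to [z] by assimilation. /d/ precedes the voiceless obstruent /p/, so it devoices to [t] by assimilation. /b/ precedes the voiceless obstruent /h/, so it devoices to [p] by assimilation. /novaszodpifebhes/ → novazzotpifephes.
Rule 3 (nasal place assimilation): no segment meets the environment; /novazzotpifephes/ is unchanged.
Rule 4 (stop-cluster e-epenthesis): /t/ and /p/ form a stop–stop cluster, so [e] is inserted between them. /novazzotpifephes/ → novazzotepifephes.
Rule 5 (final i-epenthesis): the form ends in the consonant /s/, so [i] is inserted word-finally. /novazzotepifephes/ → novazzotepifephesi.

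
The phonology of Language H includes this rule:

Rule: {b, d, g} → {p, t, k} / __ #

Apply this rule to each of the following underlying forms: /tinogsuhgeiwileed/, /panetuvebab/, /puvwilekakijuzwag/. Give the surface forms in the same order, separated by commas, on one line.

tinogsuhgeiwileet, panetuvebap, puvwilekakijuzwak

/tinogsuhgeiwileed/: /d/ is a voiced stop in word-final position, so it devoices to [t]. → [tinogsuhgeiwileet].
/panetuvebab/: /b/ is a voiced stop in word-final position, so it devoices to [p]. → [panetuvebap].
/puvwilekakijuzwag/: /g/ is a voiced stop in word-final position, so it devoices to [k]. → [puvwilekakijuzwak].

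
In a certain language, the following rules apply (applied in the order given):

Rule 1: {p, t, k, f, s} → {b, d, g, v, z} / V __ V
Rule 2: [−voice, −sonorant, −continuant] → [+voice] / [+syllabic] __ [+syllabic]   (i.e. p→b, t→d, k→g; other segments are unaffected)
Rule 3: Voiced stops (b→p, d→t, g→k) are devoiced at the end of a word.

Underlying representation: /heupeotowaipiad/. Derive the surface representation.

Rule 1 (intervocalic voicing): /p/ is a voiceless obstruent between vowels /u/ and /e/, so it voices to [b]. /t/ is a voiceless obstruent between vowels /o/ and /o/, so it voices to [d]. /p/ is a voiceless obstruent between vowels /i/ and /i/, so it voices to [b]. /heupeotowaipiad/ → heubeodowaibiad.
Rule 2 (intervocalic voicing): no segment meets the environment; /heubeodowaibiad/ is unchanged.
Rule 3 (final devoicing): /d/ is a voiced stop in word-final position, so it devoices to [t]. /heubeodowaibiad/ → heubeodowaibiat.

heubeodowaibiat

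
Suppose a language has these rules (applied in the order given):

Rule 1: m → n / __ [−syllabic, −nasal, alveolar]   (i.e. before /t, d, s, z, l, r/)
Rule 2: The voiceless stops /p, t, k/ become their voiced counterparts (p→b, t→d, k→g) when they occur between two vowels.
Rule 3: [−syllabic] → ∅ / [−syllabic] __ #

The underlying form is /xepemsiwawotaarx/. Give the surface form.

Rule 1 (nasal place assimilation): /m/ precedes the alveolar consonant /s/, so it assimilates in place to [n]. /xepemsiwawotaarx/ → xepensiwawotaarx.
Rule 2 (intervocalic voicing): /p/ is a voiceless stop between vowels /e/ and /e/, so it voices to [b]. /t/ is a voiceless stop between vowels /o/ and /a/, so it voices to [d]. /xepensiwawotaarx/ → xebensiwawodaarx.
Rule 3 (final cluster simplification): /x/ is the second consonant of a word-final cluster /rx/, so it deletes. /xebensiwawodaarx/ → xebensiwawodaar.

xebensiwawodaar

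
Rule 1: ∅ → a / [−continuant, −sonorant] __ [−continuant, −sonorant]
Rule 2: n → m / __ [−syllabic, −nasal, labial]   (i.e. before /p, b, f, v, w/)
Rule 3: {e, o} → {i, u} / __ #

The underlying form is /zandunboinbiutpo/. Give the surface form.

zandumboimbiutapu

Rule 1 (stop-cluster a-epenthesis): /t/ and /p/ form a stop–stop cluster, so [a] is inserted between them. /zandunboinbiutpo/ → zandunboinbiutapo.
Rule 2 (nasal place assimilation): /n/ precedes the labial consonant /b/, so it assimilates in place to [m]. /n/ precedes the labial consonant /b/, so it assimilates in place to [m]. /zandunboinbiutapo/ → zandumboimbiutapo.
Rule 3 (final vowel raising): /o/ is a mid vowel in word-final position, so it raises to [u]. /zandumboimbiutapo/ → zandumboimbiutapu.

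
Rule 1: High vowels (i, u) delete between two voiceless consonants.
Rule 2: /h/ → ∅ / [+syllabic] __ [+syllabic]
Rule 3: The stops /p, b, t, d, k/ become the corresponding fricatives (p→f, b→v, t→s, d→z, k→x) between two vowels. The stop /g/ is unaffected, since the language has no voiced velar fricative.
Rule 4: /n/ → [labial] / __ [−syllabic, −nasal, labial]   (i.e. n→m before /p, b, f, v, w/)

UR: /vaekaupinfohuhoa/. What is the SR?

vaexaufimfohhoa

Rule 1 (high vowel syncope): /u/ is a high vowel flanked by voiceless consonants /h/ and /h/, so it deletes. /vaekaupinfohuhoa/ → vaekaupinfohhoa.
Rule 2 (intervocalic h-deletion): no segment meets the environment; /vaekaupinfohhoa/ is unchanged.
Rule 3 (intervocalic spirantization): /k/ is a stop between vowels /e/ and /a/, so it spirantizes to the fricative [x]. /p/ is a stop between vowels /u/ and /i/, so it spirantizes to the fricative [f]. /vaekaupinfohhoa/ → vaexaufinfohhoa.
Rule 4 (nasal place assimilation): /n/ precedes the labial consonant /f/, so it assimilates in place to [m]. /vaexaufinfohhoa/ → vaexaufimfohhoa.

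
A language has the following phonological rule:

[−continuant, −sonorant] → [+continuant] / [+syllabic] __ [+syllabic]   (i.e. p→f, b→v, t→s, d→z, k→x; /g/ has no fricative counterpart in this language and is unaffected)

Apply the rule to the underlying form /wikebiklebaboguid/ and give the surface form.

wixeviklevavoguid

Scanning /wikebiklebaboguid/: /k/ is a stop between vowels /i/ and /e/, so it spirantizes to the fricative [x]; /b/ is a stop between vowels /e/ and /i/, so it spirantizes to the fricative [v]; /k/ at position 7 is not in the conditioning environment; /b/ is a stop between vowels /e/ and /a/, so it spirantizes to the fricative [v]; /b/ is a stop between vowels /a/ and /o/, so it spirantizes to the fricative [v]; /d/ at position 17 is not in the conditioning environment.
Result: [wixeviklevavoguid].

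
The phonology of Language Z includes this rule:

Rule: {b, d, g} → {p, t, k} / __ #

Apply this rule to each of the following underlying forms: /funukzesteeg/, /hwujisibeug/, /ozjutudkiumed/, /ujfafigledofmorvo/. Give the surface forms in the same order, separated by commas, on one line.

/funukzesteeg/: /g/ is a voiced stop in word-final position, so it devoices to [k]. → [funukzesteek].
/hwujisibeug/: /g/ is a voiced stop in word-final position, so it devoices to [k]. → [hwujisibeuk].
/ozjutudkiumed/: /d/ is a voiced stop in word-final position, so it devoices to [t]. → [ozjutudkiumet].
/ujfafigledofmorvo/: the rule's environment is not met; surfaces unchanged as [ujfafigledofmorvo].

funukzesteek, hwujisibeuk, ozjutudkiumet, ujfafigledofmorvo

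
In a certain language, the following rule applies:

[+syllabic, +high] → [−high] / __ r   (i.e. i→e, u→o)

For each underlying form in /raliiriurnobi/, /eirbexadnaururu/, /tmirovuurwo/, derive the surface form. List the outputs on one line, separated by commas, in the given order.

ralieriornobi, eerbexadnaororu, tmerovuorwo

/raliiriurnobi/: /i/ is a high vowel immediately before /r/, so it lowers to [e]. /u/ is a high vowel immediately before /r/, so it lowers to [o]. → [ralieriornobi].
/eirbexadnaururu/: /i/ is a high vowel immediately before /r/, so it lowers to [e]. /u/ is a high vowel immediately before /r/, so it lowers to [o]. /u/ is a high vowel immediately before /r/, so it lowers to [o]. → [eerbexadnaororu].
/tmirovuurwo/: /i/ is a high vowel immediately before /r/, so it lowers to [e]. /u/ is a high vowel immediately before /r/, so it lowers to [o]. → [tmerovuorwo].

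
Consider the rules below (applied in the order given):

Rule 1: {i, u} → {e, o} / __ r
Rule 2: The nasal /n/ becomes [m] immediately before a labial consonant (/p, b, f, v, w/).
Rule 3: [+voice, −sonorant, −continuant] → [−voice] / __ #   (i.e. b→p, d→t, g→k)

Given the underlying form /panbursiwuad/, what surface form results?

Rule 1 (pre-rhotic lowering): /u/ is a high vowel immediately before /r/, so it lowers to [o]. /panbursiwuad/ → panborsiwuad.
Rule 2 (nasal place assimilation): /n/ precedes the labial consonant /b/, so it assimilates in place to [m]. /panborsiwuad/ → pamborsiwuad.
Rule 3 (final devoicing): /d/ is a voiced stop in word-final position, so it devoices to [t]. /pamborsiwuad/ → pamborsiwuat.

pamborsiwuat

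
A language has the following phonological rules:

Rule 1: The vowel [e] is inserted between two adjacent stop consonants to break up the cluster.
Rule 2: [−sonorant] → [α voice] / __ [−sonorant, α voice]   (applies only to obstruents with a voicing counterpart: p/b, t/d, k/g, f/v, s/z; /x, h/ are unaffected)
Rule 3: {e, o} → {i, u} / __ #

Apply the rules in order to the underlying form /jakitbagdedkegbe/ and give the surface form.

jakitebagededekegebi

Rule 1 (stop-cluster e-epenthesis): /t/ and /b/ form a stop–stop cluster, so [e] is inserted between them. /g/ and /d/ form a stop–stop cluster, so [e] is inserted between them. /d/ and /k/ form a stop–stop cluster, so [e] is inserted between them. /g/ and /b/ form a stop–stop cluster, so [e] is inserted between them. /jakitbagdedkegbe/ → jakitebagededekegebe.
Rule 2 (regressive voicing assimilation): no segment meets the environment; /jakitebagededekegebe/ is unchanged.
Rule 3 (final vowel raising): /e/ is a mid vowel in word-final position, so it raises to [i]. /jakitebagededekegebe/ → jakitebagededekegebi.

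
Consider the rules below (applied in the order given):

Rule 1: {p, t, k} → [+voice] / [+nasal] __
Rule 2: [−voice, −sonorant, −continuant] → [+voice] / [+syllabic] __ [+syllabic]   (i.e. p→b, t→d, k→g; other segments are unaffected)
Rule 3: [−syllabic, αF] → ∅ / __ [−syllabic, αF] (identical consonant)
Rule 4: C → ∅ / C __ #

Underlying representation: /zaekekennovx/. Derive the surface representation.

Rule 1 (post-nasal voicing): no segment meets the environment; /zaekekennovx/ is unchanged.
Rule 2 (intervocalic voicing): /k/ is a voiceless stop between vowels /e/ and /e/, so it voices to [g]. /k/ is a voiceless stop between vowels /e/ and /e/, so it voices to [g]. /zaekekennovx/ → zaegegennovx.
Rule 3 (degemination): /nn/ is a geminate; the first /n/ deletes. /zaegegennovx/ → zaegegenovx.
Rule 4 (final cluster simplification): /x/ is the second consonant of a word-final cluster /vx/, so it deletes. /zaegegenovx/ → zaegegenov.

zaegegenov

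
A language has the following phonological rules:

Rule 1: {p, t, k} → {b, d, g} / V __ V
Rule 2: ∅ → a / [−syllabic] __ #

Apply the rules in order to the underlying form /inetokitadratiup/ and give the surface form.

inedogidadradiupa

Rule 1 (intervocalic voicing): /t/ is a voiceless stop between vowels /e/ and /o/, so it voices to [d]. /k/ is a voiceless stop between vowels /o/ and /i/, so it voices to [g]. /t/ is a voiceless stop between vowels /i/ and /a/, so it voices to [d]. /t/ is a voiceless stop between vowels /a/ and /i/, so it voices to [d]. /inetokitadratiup/ → inedogidadradiup.
Rule 2 (final a-epenthesis): the form ends in the consonant /p/, so [a] is inserted word-finally. /inedogidadradiup/ → inedogidadradiupa.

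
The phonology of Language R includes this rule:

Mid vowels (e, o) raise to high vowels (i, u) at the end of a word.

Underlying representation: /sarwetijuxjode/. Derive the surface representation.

/e/ is a mid vowel in word-final position, so it raises to [i].
Surface form: [sarwetijuxjodi].

sarwetijuxjodi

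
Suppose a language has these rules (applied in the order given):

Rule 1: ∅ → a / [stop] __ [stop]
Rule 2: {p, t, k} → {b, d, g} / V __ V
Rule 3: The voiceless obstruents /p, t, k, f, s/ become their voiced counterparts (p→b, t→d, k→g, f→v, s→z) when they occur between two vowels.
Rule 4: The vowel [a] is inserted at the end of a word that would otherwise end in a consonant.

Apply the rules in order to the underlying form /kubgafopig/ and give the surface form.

kubagavobiga

Rule 1 (stop-cluster a-epenthesis): /b/ and /g/ form a stop–stop cluster, so [a] is inserted between them. /kubgafopig/ → kubagafopig.
Rule 2 (intervocalic voicing): /p/ is a voiceless stop between vowels /o/ and /i/, so it voices to [b]. /kubagafopig/ → kubagafobig.
Rule 3 (intervocalic voicing): /f/ is a voiceless obstruent between vowels /a/ and /o/, so it voices to [v]. /kubagafobig/ → kubagavobig.
Rule 4 (final a-epenthesis): the form ends in the consonant /g/, so [a] is inserted word-finally. /kubagavobig/ → kubagavobiga.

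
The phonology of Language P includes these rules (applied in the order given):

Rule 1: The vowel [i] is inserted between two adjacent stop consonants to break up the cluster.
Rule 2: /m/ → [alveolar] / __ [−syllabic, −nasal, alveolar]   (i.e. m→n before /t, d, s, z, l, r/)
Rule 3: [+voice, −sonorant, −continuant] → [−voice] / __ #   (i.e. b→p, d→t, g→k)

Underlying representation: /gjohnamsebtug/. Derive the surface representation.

gjohnansebituk

Rule 1 (stop-cluster i-epenthesis): /b/ and /t/ form a stop–stop cluster, so [i] is inserted between them. /gjohnamsebtug/ → gjohnamsebitug.
Rule 2 (nasal place assimilation): /m/ precedes the alveolar consonant /s/, so it assimilates in place to [n]. /gjohnamsebitug/ → gjohnansebitug.
Rule 3 (final devoicing): /g/ is a voiced stop in word-final position, so it devoices to [k]. /gjohnansebitug/ → gjohnansebituk.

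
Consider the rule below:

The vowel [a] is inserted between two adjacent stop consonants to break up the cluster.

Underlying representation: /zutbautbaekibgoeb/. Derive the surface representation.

/t/ and /b/ form a stop–stop cluster, so [a] is inserted between them.
/t/ and /b/ form a stop–stop cluster, so [a] is inserted between them.
/b/ and /g/ form a stop–stop cluster, so [a] is inserted between them.
Surface form: [zutabautabaekibagoeb].

zutabautabaekibagoeb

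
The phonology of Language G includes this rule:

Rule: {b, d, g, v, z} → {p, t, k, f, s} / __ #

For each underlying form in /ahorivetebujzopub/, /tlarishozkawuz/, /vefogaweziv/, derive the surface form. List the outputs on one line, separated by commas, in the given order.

/ahorivetebujzopub/: /b/ is a voiced obstruent in word-final position, so it devoices to [p]. → [ahorivetebujzopup].
/tlarishozkawuz/: /z/ is a voiced obstruent in word-final position, so it devoices to [s]. → [tlarishozkawus].
/vefogaweziv/: /v/ is a voiced obstruent in word-final position, so it devoices to [f]. → [vefogawezif].

ahorivetebujzopup, tlarishozkawus, vefogawezif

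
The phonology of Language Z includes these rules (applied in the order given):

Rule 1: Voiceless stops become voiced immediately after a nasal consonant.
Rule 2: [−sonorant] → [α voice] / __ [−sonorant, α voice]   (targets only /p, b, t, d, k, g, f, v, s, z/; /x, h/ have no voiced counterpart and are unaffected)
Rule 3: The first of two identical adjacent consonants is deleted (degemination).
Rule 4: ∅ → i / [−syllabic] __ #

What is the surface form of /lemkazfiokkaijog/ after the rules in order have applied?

lemgasfiokaijogi

Rule 1 (post-nasal voicing): /k/ is a voiceless stop immediately after the nasal /m/, so it voices to [g]. /lemkazfiokkaijog/ → lemgazfiokkaijog.
Rule 2 (regressive voicing assimilation): /z/ precedes the voiceless obstruent /f/, so it devoices to [s] by assimilation. /lemgazfiokkaijog/ → lemgasfiokkaijog.
Rule 3 (degemination): /kk/ is a geminate; the first /k/ deletes. /lemgasfiokkaijog/ → lemgasfiokaijog.
Rule 4 (final i-epenthesis): the form ends in the consonant /g/, so [i] is inserted word-finally. /lemgasfiokaijog/ → lemgasfiokaijogi.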